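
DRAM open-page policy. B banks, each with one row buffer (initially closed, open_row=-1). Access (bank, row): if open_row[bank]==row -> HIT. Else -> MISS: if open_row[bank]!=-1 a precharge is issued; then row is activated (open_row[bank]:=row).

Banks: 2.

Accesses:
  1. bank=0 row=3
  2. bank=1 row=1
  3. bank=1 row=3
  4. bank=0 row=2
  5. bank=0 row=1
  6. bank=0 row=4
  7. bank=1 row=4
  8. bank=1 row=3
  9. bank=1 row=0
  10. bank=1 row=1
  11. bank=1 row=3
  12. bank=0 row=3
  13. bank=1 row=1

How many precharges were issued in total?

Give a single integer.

Answer: 11

Derivation:
Acc 1: bank0 row3 -> MISS (open row3); precharges=0
Acc 2: bank1 row1 -> MISS (open row1); precharges=0
Acc 3: bank1 row3 -> MISS (open row3); precharges=1
Acc 4: bank0 row2 -> MISS (open row2); precharges=2
Acc 5: bank0 row1 -> MISS (open row1); precharges=3
Acc 6: bank0 row4 -> MISS (open row4); precharges=4
Acc 7: bank1 row4 -> MISS (open row4); precharges=5
Acc 8: bank1 row3 -> MISS (open row3); precharges=6
Acc 9: bank1 row0 -> MISS (open row0); precharges=7
Acc 10: bank1 row1 -> MISS (open row1); precharges=8
Acc 11: bank1 row3 -> MISS (open row3); precharges=9
Acc 12: bank0 row3 -> MISS (open row3); precharges=10
Acc 13: bank1 row1 -> MISS (open row1); precharges=11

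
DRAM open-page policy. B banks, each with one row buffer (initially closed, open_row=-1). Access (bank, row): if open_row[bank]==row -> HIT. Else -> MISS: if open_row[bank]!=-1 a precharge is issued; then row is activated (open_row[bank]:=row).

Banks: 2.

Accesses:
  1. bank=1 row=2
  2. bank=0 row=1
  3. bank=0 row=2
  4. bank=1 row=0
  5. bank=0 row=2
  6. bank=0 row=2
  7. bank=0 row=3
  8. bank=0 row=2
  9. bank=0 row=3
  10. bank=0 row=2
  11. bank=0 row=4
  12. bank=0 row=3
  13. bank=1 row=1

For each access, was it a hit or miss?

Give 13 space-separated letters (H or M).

Acc 1: bank1 row2 -> MISS (open row2); precharges=0
Acc 2: bank0 row1 -> MISS (open row1); precharges=0
Acc 3: bank0 row2 -> MISS (open row2); precharges=1
Acc 4: bank1 row0 -> MISS (open row0); precharges=2
Acc 5: bank0 row2 -> HIT
Acc 6: bank0 row2 -> HIT
Acc 7: bank0 row3 -> MISS (open row3); precharges=3
Acc 8: bank0 row2 -> MISS (open row2); precharges=4
Acc 9: bank0 row3 -> MISS (open row3); precharges=5
Acc 10: bank0 row2 -> MISS (open row2); precharges=6
Acc 11: bank0 row4 -> MISS (open row4); precharges=7
Acc 12: bank0 row3 -> MISS (open row3); precharges=8
Acc 13: bank1 row1 -> MISS (open row1); precharges=9

Answer: M M M M H H M M M M M M M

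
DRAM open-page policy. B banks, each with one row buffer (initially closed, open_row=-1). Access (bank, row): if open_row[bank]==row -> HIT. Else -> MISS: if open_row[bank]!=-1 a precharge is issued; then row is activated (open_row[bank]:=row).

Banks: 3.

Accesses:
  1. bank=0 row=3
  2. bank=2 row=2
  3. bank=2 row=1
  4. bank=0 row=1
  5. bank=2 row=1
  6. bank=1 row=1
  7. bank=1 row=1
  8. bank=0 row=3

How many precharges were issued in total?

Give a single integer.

Answer: 3

Derivation:
Acc 1: bank0 row3 -> MISS (open row3); precharges=0
Acc 2: bank2 row2 -> MISS (open row2); precharges=0
Acc 3: bank2 row1 -> MISS (open row1); precharges=1
Acc 4: bank0 row1 -> MISS (open row1); precharges=2
Acc 5: bank2 row1 -> HIT
Acc 6: bank1 row1 -> MISS (open row1); precharges=2
Acc 7: bank1 row1 -> HIT
Acc 8: bank0 row3 -> MISS (open row3); precharges=3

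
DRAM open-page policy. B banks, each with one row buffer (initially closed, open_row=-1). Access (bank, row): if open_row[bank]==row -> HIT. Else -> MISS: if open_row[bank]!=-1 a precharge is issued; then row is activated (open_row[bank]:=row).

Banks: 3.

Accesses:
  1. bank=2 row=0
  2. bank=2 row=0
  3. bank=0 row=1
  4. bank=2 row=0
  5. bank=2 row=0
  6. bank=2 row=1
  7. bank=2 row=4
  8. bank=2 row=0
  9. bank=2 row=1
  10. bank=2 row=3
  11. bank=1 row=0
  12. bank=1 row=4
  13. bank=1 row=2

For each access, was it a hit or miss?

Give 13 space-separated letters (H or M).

Acc 1: bank2 row0 -> MISS (open row0); precharges=0
Acc 2: bank2 row0 -> HIT
Acc 3: bank0 row1 -> MISS (open row1); precharges=0
Acc 4: bank2 row0 -> HIT
Acc 5: bank2 row0 -> HIT
Acc 6: bank2 row1 -> MISS (open row1); precharges=1
Acc 7: bank2 row4 -> MISS (open row4); precharges=2
Acc 8: bank2 row0 -> MISS (open row0); precharges=3
Acc 9: bank2 row1 -> MISS (open row1); precharges=4
Acc 10: bank2 row3 -> MISS (open row3); precharges=5
Acc 11: bank1 row0 -> MISS (open row0); precharges=5
Acc 12: bank1 row4 -> MISS (open row4); precharges=6
Acc 13: bank1 row2 -> MISS (open row2); precharges=7

Answer: M H M H H M M M M M M M M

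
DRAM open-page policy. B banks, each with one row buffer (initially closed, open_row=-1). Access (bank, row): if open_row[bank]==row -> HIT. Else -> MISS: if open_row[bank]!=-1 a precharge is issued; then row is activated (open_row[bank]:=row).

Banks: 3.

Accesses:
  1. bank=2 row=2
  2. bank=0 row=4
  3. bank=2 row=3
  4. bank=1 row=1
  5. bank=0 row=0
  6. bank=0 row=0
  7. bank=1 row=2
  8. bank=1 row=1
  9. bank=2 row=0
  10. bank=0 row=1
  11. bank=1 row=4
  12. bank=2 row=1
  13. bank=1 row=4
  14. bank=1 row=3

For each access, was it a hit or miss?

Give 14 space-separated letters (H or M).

Acc 1: bank2 row2 -> MISS (open row2); precharges=0
Acc 2: bank0 row4 -> MISS (open row4); precharges=0
Acc 3: bank2 row3 -> MISS (open row3); precharges=1
Acc 4: bank1 row1 -> MISS (open row1); precharges=1
Acc 5: bank0 row0 -> MISS (open row0); precharges=2
Acc 6: bank0 row0 -> HIT
Acc 7: bank1 row2 -> MISS (open row2); precharges=3
Acc 8: bank1 row1 -> MISS (open row1); precharges=4
Acc 9: bank2 row0 -> MISS (open row0); precharges=5
Acc 10: bank0 row1 -> MISS (open row1); precharges=6
Acc 11: bank1 row4 -> MISS (open row4); precharges=7
Acc 12: bank2 row1 -> MISS (open row1); precharges=8
Acc 13: bank1 row4 -> HIT
Acc 14: bank1 row3 -> MISS (open row3); precharges=9

Answer: M M M M M H M M M M M M H M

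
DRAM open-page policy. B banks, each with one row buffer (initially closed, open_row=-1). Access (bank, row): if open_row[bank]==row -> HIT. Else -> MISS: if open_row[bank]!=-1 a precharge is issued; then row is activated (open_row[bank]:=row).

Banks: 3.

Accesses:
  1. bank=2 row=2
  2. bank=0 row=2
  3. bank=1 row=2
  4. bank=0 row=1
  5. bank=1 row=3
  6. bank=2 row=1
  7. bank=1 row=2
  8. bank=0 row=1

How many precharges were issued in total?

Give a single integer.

Answer: 4

Derivation:
Acc 1: bank2 row2 -> MISS (open row2); precharges=0
Acc 2: bank0 row2 -> MISS (open row2); precharges=0
Acc 3: bank1 row2 -> MISS (open row2); precharges=0
Acc 4: bank0 row1 -> MISS (open row1); precharges=1
Acc 5: bank1 row3 -> MISS (open row3); precharges=2
Acc 6: bank2 row1 -> MISS (open row1); precharges=3
Acc 7: bank1 row2 -> MISS (open row2); precharges=4
Acc 8: bank0 row1 -> HIT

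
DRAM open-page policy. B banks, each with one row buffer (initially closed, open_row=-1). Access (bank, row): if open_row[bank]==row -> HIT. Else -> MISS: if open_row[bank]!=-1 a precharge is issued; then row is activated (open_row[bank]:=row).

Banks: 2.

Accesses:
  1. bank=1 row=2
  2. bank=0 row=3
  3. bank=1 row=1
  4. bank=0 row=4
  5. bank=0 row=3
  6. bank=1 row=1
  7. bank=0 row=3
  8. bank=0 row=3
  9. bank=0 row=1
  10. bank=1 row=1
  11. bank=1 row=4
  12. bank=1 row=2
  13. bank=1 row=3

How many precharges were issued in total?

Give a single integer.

Answer: 7

Derivation:
Acc 1: bank1 row2 -> MISS (open row2); precharges=0
Acc 2: bank0 row3 -> MISS (open row3); precharges=0
Acc 3: bank1 row1 -> MISS (open row1); precharges=1
Acc 4: bank0 row4 -> MISS (open row4); precharges=2
Acc 5: bank0 row3 -> MISS (open row3); precharges=3
Acc 6: bank1 row1 -> HIT
Acc 7: bank0 row3 -> HIT
Acc 8: bank0 row3 -> HIT
Acc 9: bank0 row1 -> MISS (open row1); precharges=4
Acc 10: bank1 row1 -> HIT
Acc 11: bank1 row4 -> MISS (open row4); precharges=5
Acc 12: bank1 row2 -> MISS (open row2); precharges=6
Acc 13: bank1 row3 -> MISS (open row3); precharges=7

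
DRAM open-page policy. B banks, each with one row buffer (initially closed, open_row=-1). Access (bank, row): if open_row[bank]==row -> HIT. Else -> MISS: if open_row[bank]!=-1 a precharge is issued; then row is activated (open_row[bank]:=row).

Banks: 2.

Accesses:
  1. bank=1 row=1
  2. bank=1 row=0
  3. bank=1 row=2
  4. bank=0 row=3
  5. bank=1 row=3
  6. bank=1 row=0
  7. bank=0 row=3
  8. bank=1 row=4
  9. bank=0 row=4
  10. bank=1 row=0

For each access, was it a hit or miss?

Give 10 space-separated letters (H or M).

Answer: M M M M M M H M M M

Derivation:
Acc 1: bank1 row1 -> MISS (open row1); precharges=0
Acc 2: bank1 row0 -> MISS (open row0); precharges=1
Acc 3: bank1 row2 -> MISS (open row2); precharges=2
Acc 4: bank0 row3 -> MISS (open row3); precharges=2
Acc 5: bank1 row3 -> MISS (open row3); precharges=3
Acc 6: bank1 row0 -> MISS (open row0); precharges=4
Acc 7: bank0 row3 -> HIT
Acc 8: bank1 row4 -> MISS (open row4); precharges=5
Acc 9: bank0 row4 -> MISS (open row4); precharges=6
Acc 10: bank1 row0 -> MISS (open row0); precharges=7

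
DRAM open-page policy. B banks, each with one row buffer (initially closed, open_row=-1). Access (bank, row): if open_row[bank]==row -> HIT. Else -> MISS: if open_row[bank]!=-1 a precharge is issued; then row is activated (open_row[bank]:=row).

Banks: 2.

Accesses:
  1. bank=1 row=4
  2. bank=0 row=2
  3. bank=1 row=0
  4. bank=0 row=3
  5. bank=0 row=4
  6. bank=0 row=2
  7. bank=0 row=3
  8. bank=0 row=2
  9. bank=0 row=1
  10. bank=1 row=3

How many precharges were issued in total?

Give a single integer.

Answer: 8

Derivation:
Acc 1: bank1 row4 -> MISS (open row4); precharges=0
Acc 2: bank0 row2 -> MISS (open row2); precharges=0
Acc 3: bank1 row0 -> MISS (open row0); precharges=1
Acc 4: bank0 row3 -> MISS (open row3); precharges=2
Acc 5: bank0 row4 -> MISS (open row4); precharges=3
Acc 6: bank0 row2 -> MISS (open row2); precharges=4
Acc 7: bank0 row3 -> MISS (open row3); precharges=5
Acc 8: bank0 row2 -> MISS (open row2); precharges=6
Acc 9: bank0 row1 -> MISS (open row1); precharges=7
Acc 10: bank1 row3 -> MISS (open row3); precharges=8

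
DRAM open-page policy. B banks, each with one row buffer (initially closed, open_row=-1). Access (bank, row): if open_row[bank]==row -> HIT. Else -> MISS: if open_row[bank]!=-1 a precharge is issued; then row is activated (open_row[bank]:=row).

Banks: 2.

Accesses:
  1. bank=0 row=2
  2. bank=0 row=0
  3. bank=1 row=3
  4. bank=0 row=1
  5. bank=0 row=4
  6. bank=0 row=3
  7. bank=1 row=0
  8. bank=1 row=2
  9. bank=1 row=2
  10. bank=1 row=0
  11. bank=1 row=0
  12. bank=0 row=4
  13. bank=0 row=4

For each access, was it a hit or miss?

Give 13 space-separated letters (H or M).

Acc 1: bank0 row2 -> MISS (open row2); precharges=0
Acc 2: bank0 row0 -> MISS (open row0); precharges=1
Acc 3: bank1 row3 -> MISS (open row3); precharges=1
Acc 4: bank0 row1 -> MISS (open row1); precharges=2
Acc 5: bank0 row4 -> MISS (open row4); precharges=3
Acc 6: bank0 row3 -> MISS (open row3); precharges=4
Acc 7: bank1 row0 -> MISS (open row0); precharges=5
Acc 8: bank1 row2 -> MISS (open row2); precharges=6
Acc 9: bank1 row2 -> HIT
Acc 10: bank1 row0 -> MISS (open row0); precharges=7
Acc 11: bank1 row0 -> HIT
Acc 12: bank0 row4 -> MISS (open row4); precharges=8
Acc 13: bank0 row4 -> HIT

Answer: M M M M M M M M H M H M H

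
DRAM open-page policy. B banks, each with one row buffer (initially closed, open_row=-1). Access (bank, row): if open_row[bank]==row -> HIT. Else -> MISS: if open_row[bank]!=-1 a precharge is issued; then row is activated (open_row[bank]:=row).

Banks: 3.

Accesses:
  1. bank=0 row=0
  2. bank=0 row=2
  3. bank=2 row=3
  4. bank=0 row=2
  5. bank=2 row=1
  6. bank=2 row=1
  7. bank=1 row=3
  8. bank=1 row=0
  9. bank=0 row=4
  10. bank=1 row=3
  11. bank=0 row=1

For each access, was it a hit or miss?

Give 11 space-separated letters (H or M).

Answer: M M M H M H M M M M M

Derivation:
Acc 1: bank0 row0 -> MISS (open row0); precharges=0
Acc 2: bank0 row2 -> MISS (open row2); precharges=1
Acc 3: bank2 row3 -> MISS (open row3); precharges=1
Acc 4: bank0 row2 -> HIT
Acc 5: bank2 row1 -> MISS (open row1); precharges=2
Acc 6: bank2 row1 -> HIT
Acc 7: bank1 row3 -> MISS (open row3); precharges=2
Acc 8: bank1 row0 -> MISS (open row0); precharges=3
Acc 9: bank0 row4 -> MISS (open row4); precharges=4
Acc 10: bank1 row3 -> MISS (open row3); precharges=5
Acc 11: bank0 row1 -> MISS (open row1); precharges=6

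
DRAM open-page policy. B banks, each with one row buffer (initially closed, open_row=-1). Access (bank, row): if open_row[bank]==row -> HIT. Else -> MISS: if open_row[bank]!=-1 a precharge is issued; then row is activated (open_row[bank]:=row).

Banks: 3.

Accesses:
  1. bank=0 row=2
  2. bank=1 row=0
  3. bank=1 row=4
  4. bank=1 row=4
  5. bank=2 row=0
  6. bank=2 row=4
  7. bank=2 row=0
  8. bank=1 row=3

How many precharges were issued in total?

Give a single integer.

Acc 1: bank0 row2 -> MISS (open row2); precharges=0
Acc 2: bank1 row0 -> MISS (open row0); precharges=0
Acc 3: bank1 row4 -> MISS (open row4); precharges=1
Acc 4: bank1 row4 -> HIT
Acc 5: bank2 row0 -> MISS (open row0); precharges=1
Acc 6: bank2 row4 -> MISS (open row4); precharges=2
Acc 7: bank2 row0 -> MISS (open row0); precharges=3
Acc 8: bank1 row3 -> MISS (open row3); precharges=4

Answer: 4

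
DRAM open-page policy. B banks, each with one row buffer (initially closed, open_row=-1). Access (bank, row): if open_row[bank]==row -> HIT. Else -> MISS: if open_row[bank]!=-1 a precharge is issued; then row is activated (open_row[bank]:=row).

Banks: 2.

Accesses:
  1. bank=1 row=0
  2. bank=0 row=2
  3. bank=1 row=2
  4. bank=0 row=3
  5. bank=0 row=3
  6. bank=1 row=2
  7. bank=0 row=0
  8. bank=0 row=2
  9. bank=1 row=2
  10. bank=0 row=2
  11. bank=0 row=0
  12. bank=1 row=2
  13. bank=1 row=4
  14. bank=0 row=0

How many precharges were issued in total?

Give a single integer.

Answer: 6

Derivation:
Acc 1: bank1 row0 -> MISS (open row0); precharges=0
Acc 2: bank0 row2 -> MISS (open row2); precharges=0
Acc 3: bank1 row2 -> MISS (open row2); precharges=1
Acc 4: bank0 row3 -> MISS (open row3); precharges=2
Acc 5: bank0 row3 -> HIT
Acc 6: bank1 row2 -> HIT
Acc 7: bank0 row0 -> MISS (open row0); precharges=3
Acc 8: bank0 row2 -> MISS (open row2); precharges=4
Acc 9: bank1 row2 -> HIT
Acc 10: bank0 row2 -> HIT
Acc 11: bank0 row0 -> MISS (open row0); precharges=5
Acc 12: bank1 row2 -> HIT
Acc 13: bank1 row4 -> MISS (open row4); precharges=6
Acc 14: bank0 row0 -> HIT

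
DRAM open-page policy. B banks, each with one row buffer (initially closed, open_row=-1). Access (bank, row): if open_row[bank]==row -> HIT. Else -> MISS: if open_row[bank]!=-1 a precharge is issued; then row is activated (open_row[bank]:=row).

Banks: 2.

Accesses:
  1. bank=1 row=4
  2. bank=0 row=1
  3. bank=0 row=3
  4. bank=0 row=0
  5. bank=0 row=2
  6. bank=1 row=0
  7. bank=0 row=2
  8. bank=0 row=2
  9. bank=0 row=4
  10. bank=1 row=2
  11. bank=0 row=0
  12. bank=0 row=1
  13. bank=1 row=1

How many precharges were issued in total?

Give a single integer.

Answer: 9

Derivation:
Acc 1: bank1 row4 -> MISS (open row4); precharges=0
Acc 2: bank0 row1 -> MISS (open row1); precharges=0
Acc 3: bank0 row3 -> MISS (open row3); precharges=1
Acc 4: bank0 row0 -> MISS (open row0); precharges=2
Acc 5: bank0 row2 -> MISS (open row2); precharges=3
Acc 6: bank1 row0 -> MISS (open row0); precharges=4
Acc 7: bank0 row2 -> HIT
Acc 8: bank0 row2 -> HIT
Acc 9: bank0 row4 -> MISS (open row4); precharges=5
Acc 10: bank1 row2 -> MISS (open row2); precharges=6
Acc 11: bank0 row0 -> MISS (open row0); precharges=7
Acc 12: bank0 row1 -> MISS (open row1); precharges=8
Acc 13: bank1 row1 -> MISS (open row1); precharges=9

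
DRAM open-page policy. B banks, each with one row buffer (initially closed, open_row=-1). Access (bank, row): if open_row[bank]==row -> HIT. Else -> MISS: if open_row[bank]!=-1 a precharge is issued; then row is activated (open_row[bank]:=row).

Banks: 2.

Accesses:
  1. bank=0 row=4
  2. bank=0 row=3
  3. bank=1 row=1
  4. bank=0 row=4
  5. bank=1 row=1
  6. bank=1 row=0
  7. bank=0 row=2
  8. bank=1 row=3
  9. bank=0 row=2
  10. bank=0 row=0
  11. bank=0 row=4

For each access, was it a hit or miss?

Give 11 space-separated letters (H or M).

Answer: M M M M H M M M H M M

Derivation:
Acc 1: bank0 row4 -> MISS (open row4); precharges=0
Acc 2: bank0 row3 -> MISS (open row3); precharges=1
Acc 3: bank1 row1 -> MISS (open row1); precharges=1
Acc 4: bank0 row4 -> MISS (open row4); precharges=2
Acc 5: bank1 row1 -> HIT
Acc 6: bank1 row0 -> MISS (open row0); precharges=3
Acc 7: bank0 row2 -> MISS (open row2); precharges=4
Acc 8: bank1 row3 -> MISS (open row3); precharges=5
Acc 9: bank0 row2 -> HIT
Acc 10: bank0 row0 -> MISS (open row0); precharges=6
Acc 11: bank0 row4 -> MISS (open row4); precharges=7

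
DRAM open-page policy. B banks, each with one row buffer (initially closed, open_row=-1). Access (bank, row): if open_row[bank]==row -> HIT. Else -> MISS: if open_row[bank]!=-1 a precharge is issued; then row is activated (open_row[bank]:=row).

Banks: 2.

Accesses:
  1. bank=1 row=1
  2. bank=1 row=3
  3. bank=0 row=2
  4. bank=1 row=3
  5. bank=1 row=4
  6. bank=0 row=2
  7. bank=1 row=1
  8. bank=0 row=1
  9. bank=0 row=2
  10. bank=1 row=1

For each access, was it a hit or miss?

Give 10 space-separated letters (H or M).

Acc 1: bank1 row1 -> MISS (open row1); precharges=0
Acc 2: bank1 row3 -> MISS (open row3); precharges=1
Acc 3: bank0 row2 -> MISS (open row2); precharges=1
Acc 4: bank1 row3 -> HIT
Acc 5: bank1 row4 -> MISS (open row4); precharges=2
Acc 6: bank0 row2 -> HIT
Acc 7: bank1 row1 -> MISS (open row1); precharges=3
Acc 8: bank0 row1 -> MISS (open row1); precharges=4
Acc 9: bank0 row2 -> MISS (open row2); precharges=5
Acc 10: bank1 row1 -> HIT

Answer: M M M H M H M M M H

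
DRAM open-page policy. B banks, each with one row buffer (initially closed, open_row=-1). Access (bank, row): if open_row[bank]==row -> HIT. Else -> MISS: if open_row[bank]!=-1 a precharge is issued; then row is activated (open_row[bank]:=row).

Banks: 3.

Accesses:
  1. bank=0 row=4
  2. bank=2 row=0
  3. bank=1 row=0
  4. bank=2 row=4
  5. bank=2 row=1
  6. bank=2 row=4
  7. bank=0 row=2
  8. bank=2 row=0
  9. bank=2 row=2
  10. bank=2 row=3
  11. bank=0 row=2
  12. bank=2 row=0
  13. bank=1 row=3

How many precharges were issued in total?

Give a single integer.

Acc 1: bank0 row4 -> MISS (open row4); precharges=0
Acc 2: bank2 row0 -> MISS (open row0); precharges=0
Acc 3: bank1 row0 -> MISS (open row0); precharges=0
Acc 4: bank2 row4 -> MISS (open row4); precharges=1
Acc 5: bank2 row1 -> MISS (open row1); precharges=2
Acc 6: bank2 row4 -> MISS (open row4); precharges=3
Acc 7: bank0 row2 -> MISS (open row2); precharges=4
Acc 8: bank2 row0 -> MISS (open row0); precharges=5
Acc 9: bank2 row2 -> MISS (open row2); precharges=6
Acc 10: bank2 row3 -> MISS (open row3); precharges=7
Acc 11: bank0 row2 -> HIT
Acc 12: bank2 row0 -> MISS (open row0); precharges=8
Acc 13: bank1 row3 -> MISS (open row3); precharges=9

Answer: 9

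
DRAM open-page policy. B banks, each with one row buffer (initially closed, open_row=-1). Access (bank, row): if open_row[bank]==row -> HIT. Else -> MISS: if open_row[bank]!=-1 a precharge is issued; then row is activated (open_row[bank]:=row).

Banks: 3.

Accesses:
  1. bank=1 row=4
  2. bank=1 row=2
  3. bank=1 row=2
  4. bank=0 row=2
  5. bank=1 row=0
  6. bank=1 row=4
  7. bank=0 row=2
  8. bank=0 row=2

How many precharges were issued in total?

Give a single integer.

Acc 1: bank1 row4 -> MISS (open row4); precharges=0
Acc 2: bank1 row2 -> MISS (open row2); precharges=1
Acc 3: bank1 row2 -> HIT
Acc 4: bank0 row2 -> MISS (open row2); precharges=1
Acc 5: bank1 row0 -> MISS (open row0); precharges=2
Acc 6: bank1 row4 -> MISS (open row4); precharges=3
Acc 7: bank0 row2 -> HIT
Acc 8: bank0 row2 -> HIT

Answer: 3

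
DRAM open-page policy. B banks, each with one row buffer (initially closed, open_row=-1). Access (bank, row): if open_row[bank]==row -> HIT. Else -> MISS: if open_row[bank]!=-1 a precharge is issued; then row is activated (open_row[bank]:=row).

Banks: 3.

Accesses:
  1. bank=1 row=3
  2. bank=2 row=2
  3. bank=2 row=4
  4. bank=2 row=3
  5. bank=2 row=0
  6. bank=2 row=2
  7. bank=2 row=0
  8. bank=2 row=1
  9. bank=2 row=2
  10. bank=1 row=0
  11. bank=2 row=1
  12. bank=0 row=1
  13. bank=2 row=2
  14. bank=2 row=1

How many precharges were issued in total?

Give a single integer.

Answer: 11

Derivation:
Acc 1: bank1 row3 -> MISS (open row3); precharges=0
Acc 2: bank2 row2 -> MISS (open row2); precharges=0
Acc 3: bank2 row4 -> MISS (open row4); precharges=1
Acc 4: bank2 row3 -> MISS (open row3); precharges=2
Acc 5: bank2 row0 -> MISS (open row0); precharges=3
Acc 6: bank2 row2 -> MISS (open row2); precharges=4
Acc 7: bank2 row0 -> MISS (open row0); precharges=5
Acc 8: bank2 row1 -> MISS (open row1); precharges=6
Acc 9: bank2 row2 -> MISS (open row2); precharges=7
Acc 10: bank1 row0 -> MISS (open row0); precharges=8
Acc 11: bank2 row1 -> MISS (open row1); precharges=9
Acc 12: bank0 row1 -> MISS (open row1); precharges=9
Acc 13: bank2 row2 -> MISS (open row2); precharges=10
Acc 14: bank2 row1 -> MISS (open row1); precharges=11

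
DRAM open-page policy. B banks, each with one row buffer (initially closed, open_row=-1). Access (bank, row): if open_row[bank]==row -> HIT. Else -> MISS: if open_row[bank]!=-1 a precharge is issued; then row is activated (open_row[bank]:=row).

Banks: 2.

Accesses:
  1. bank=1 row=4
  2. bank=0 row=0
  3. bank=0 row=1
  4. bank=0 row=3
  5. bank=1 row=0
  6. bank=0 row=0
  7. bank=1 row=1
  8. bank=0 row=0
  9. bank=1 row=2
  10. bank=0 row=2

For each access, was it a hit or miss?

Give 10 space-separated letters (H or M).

Answer: M M M M M M M H M M

Derivation:
Acc 1: bank1 row4 -> MISS (open row4); precharges=0
Acc 2: bank0 row0 -> MISS (open row0); precharges=0
Acc 3: bank0 row1 -> MISS (open row1); precharges=1
Acc 4: bank0 row3 -> MISS (open row3); precharges=2
Acc 5: bank1 row0 -> MISS (open row0); precharges=3
Acc 6: bank0 row0 -> MISS (open row0); precharges=4
Acc 7: bank1 row1 -> MISS (open row1); precharges=5
Acc 8: bank0 row0 -> HIT
Acc 9: bank1 row2 -> MISS (open row2); precharges=6
Acc 10: bank0 row2 -> MISS (open row2); precharges=7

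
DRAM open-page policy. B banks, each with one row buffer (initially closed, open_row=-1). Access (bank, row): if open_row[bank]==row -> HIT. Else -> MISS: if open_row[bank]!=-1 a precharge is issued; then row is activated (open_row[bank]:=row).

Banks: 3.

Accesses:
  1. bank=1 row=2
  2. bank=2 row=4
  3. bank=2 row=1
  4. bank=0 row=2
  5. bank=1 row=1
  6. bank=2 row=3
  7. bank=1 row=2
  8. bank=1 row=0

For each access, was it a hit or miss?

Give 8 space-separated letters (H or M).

Answer: M M M M M M M M

Derivation:
Acc 1: bank1 row2 -> MISS (open row2); precharges=0
Acc 2: bank2 row4 -> MISS (open row4); precharges=0
Acc 3: bank2 row1 -> MISS (open row1); precharges=1
Acc 4: bank0 row2 -> MISS (open row2); precharges=1
Acc 5: bank1 row1 -> MISS (open row1); precharges=2
Acc 6: bank2 row3 -> MISS (open row3); precharges=3
Acc 7: bank1 row2 -> MISS (open row2); precharges=4
Acc 8: bank1 row0 -> MISS (open row0); precharges=5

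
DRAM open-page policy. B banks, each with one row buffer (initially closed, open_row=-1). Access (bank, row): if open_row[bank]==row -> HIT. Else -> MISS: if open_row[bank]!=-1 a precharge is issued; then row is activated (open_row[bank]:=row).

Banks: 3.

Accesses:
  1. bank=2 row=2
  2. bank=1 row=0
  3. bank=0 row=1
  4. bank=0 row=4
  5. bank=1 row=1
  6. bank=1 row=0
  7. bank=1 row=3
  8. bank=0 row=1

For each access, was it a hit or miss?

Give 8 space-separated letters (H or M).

Acc 1: bank2 row2 -> MISS (open row2); precharges=0
Acc 2: bank1 row0 -> MISS (open row0); precharges=0
Acc 3: bank0 row1 -> MISS (open row1); precharges=0
Acc 4: bank0 row4 -> MISS (open row4); precharges=1
Acc 5: bank1 row1 -> MISS (open row1); precharges=2
Acc 6: bank1 row0 -> MISS (open row0); precharges=3
Acc 7: bank1 row3 -> MISS (open row3); precharges=4
Acc 8: bank0 row1 -> MISS (open row1); precharges=5

Answer: M M M M M M M M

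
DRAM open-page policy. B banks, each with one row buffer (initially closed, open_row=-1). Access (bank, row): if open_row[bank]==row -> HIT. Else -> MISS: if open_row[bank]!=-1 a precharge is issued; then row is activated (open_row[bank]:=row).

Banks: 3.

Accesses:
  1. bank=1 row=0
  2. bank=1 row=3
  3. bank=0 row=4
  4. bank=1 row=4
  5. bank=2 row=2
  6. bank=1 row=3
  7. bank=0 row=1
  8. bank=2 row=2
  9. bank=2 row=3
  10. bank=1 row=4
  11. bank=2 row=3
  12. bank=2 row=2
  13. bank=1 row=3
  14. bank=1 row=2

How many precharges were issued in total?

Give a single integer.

Acc 1: bank1 row0 -> MISS (open row0); precharges=0
Acc 2: bank1 row3 -> MISS (open row3); precharges=1
Acc 3: bank0 row4 -> MISS (open row4); precharges=1
Acc 4: bank1 row4 -> MISS (open row4); precharges=2
Acc 5: bank2 row2 -> MISS (open row2); precharges=2
Acc 6: bank1 row3 -> MISS (open row3); precharges=3
Acc 7: bank0 row1 -> MISS (open row1); precharges=4
Acc 8: bank2 row2 -> HIT
Acc 9: bank2 row3 -> MISS (open row3); precharges=5
Acc 10: bank1 row4 -> MISS (open row4); precharges=6
Acc 11: bank2 row3 -> HIT
Acc 12: bank2 row2 -> MISS (open row2); precharges=7
Acc 13: bank1 row3 -> MISS (open row3); precharges=8
Acc 14: bank1 row2 -> MISS (open row2); precharges=9

Answer: 9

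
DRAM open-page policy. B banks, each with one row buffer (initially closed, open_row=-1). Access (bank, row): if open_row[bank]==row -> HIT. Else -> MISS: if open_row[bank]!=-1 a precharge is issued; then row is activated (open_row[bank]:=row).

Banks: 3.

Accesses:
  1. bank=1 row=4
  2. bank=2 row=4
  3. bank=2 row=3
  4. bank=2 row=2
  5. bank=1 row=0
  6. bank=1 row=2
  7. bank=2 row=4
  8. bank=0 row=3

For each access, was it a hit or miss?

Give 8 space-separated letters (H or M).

Acc 1: bank1 row4 -> MISS (open row4); precharges=0
Acc 2: bank2 row4 -> MISS (open row4); precharges=0
Acc 3: bank2 row3 -> MISS (open row3); precharges=1
Acc 4: bank2 row2 -> MISS (open row2); precharges=2
Acc 5: bank1 row0 -> MISS (open row0); precharges=3
Acc 6: bank1 row2 -> MISS (open row2); precharges=4
Acc 7: bank2 row4 -> MISS (open row4); precharges=5
Acc 8: bank0 row3 -> MISS (open row3); precharges=5

Answer: M M M M M M M M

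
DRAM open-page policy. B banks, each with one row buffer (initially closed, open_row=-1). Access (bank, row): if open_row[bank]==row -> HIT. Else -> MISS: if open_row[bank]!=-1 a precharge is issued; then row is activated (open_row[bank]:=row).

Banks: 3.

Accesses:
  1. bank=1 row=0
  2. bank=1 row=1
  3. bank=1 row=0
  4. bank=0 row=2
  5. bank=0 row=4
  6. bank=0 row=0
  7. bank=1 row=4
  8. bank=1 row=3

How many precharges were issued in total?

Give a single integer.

Acc 1: bank1 row0 -> MISS (open row0); precharges=0
Acc 2: bank1 row1 -> MISS (open row1); precharges=1
Acc 3: bank1 row0 -> MISS (open row0); precharges=2
Acc 4: bank0 row2 -> MISS (open row2); precharges=2
Acc 5: bank0 row4 -> MISS (open row4); precharges=3
Acc 6: bank0 row0 -> MISS (open row0); precharges=4
Acc 7: bank1 row4 -> MISS (open row4); precharges=5
Acc 8: bank1 row3 -> MISS (open row3); precharges=6

Answer: 6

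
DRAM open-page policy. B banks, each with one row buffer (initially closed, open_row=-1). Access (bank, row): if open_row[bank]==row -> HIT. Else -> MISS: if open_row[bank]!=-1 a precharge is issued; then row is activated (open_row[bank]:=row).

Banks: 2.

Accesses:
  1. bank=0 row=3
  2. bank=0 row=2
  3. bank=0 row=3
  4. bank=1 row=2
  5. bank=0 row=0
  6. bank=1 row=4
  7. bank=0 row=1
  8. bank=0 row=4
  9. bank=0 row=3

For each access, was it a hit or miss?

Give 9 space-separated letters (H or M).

Answer: M M M M M M M M M

Derivation:
Acc 1: bank0 row3 -> MISS (open row3); precharges=0
Acc 2: bank0 row2 -> MISS (open row2); precharges=1
Acc 3: bank0 row3 -> MISS (open row3); precharges=2
Acc 4: bank1 row2 -> MISS (open row2); precharges=2
Acc 5: bank0 row0 -> MISS (open row0); precharges=3
Acc 6: bank1 row4 -> MISS (open row4); precharges=4
Acc 7: bank0 row1 -> MISS (open row1); precharges=5
Acc 8: bank0 row4 -> MISS (open row4); precharges=6
Acc 9: bank0 row3 -> MISS (open row3); precharges=7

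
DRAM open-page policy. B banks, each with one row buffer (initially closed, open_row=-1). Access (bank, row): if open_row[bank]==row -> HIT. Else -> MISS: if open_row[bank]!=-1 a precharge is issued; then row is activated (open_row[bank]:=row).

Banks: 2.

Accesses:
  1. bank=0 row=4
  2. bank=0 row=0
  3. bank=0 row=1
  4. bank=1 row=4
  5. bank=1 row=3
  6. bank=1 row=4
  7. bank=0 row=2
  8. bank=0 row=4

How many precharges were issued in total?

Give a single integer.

Acc 1: bank0 row4 -> MISS (open row4); precharges=0
Acc 2: bank0 row0 -> MISS (open row0); precharges=1
Acc 3: bank0 row1 -> MISS (open row1); precharges=2
Acc 4: bank1 row4 -> MISS (open row4); precharges=2
Acc 5: bank1 row3 -> MISS (open row3); precharges=3
Acc 6: bank1 row4 -> MISS (open row4); precharges=4
Acc 7: bank0 row2 -> MISS (open row2); precharges=5
Acc 8: bank0 row4 -> MISS (open row4); precharges=6

Answer: 6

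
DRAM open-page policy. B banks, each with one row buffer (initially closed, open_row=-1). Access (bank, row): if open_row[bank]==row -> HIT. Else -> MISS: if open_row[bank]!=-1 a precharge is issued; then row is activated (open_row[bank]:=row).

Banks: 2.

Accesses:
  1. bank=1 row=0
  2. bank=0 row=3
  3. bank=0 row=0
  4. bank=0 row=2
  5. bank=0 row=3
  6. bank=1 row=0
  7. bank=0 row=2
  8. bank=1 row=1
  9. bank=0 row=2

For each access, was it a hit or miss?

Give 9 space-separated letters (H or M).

Answer: M M M M M H M M H

Derivation:
Acc 1: bank1 row0 -> MISS (open row0); precharges=0
Acc 2: bank0 row3 -> MISS (open row3); precharges=0
Acc 3: bank0 row0 -> MISS (open row0); precharges=1
Acc 4: bank0 row2 -> MISS (open row2); precharges=2
Acc 5: bank0 row3 -> MISS (open row3); precharges=3
Acc 6: bank1 row0 -> HIT
Acc 7: bank0 row2 -> MISS (open row2); precharges=4
Acc 8: bank1 row1 -> MISS (open row1); precharges=5
Acc 9: bank0 row2 -> HIT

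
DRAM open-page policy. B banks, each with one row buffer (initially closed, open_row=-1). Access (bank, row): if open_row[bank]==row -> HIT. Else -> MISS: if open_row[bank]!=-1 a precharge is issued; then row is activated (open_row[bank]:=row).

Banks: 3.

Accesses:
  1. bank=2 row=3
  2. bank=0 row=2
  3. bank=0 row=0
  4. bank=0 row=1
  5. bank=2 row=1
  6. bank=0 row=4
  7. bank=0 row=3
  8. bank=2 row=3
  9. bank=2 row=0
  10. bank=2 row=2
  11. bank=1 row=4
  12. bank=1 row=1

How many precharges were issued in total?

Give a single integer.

Answer: 9

Derivation:
Acc 1: bank2 row3 -> MISS (open row3); precharges=0
Acc 2: bank0 row2 -> MISS (open row2); precharges=0
Acc 3: bank0 row0 -> MISS (open row0); precharges=1
Acc 4: bank0 row1 -> MISS (open row1); precharges=2
Acc 5: bank2 row1 -> MISS (open row1); precharges=3
Acc 6: bank0 row4 -> MISS (open row4); precharges=4
Acc 7: bank0 row3 -> MISS (open row3); precharges=5
Acc 8: bank2 row3 -> MISS (open row3); precharges=6
Acc 9: bank2 row0 -> MISS (open row0); precharges=7
Acc 10: bank2 row2 -> MISS (open row2); precharges=8
Acc 11: bank1 row4 -> MISS (open row4); precharges=8
Acc 12: bank1 row1 -> MISS (open row1); precharges=9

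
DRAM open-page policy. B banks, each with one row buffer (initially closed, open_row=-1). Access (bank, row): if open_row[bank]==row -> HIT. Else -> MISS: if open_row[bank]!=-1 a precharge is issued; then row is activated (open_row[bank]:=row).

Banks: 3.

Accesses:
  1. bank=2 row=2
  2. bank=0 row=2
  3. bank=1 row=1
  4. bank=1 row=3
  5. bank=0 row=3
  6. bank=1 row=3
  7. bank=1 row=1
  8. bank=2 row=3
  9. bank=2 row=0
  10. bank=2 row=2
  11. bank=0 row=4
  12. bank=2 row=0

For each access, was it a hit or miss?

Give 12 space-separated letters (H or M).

Answer: M M M M M H M M M M M M

Derivation:
Acc 1: bank2 row2 -> MISS (open row2); precharges=0
Acc 2: bank0 row2 -> MISS (open row2); precharges=0
Acc 3: bank1 row1 -> MISS (open row1); precharges=0
Acc 4: bank1 row3 -> MISS (open row3); precharges=1
Acc 5: bank0 row3 -> MISS (open row3); precharges=2
Acc 6: bank1 row3 -> HIT
Acc 7: bank1 row1 -> MISS (open row1); precharges=3
Acc 8: bank2 row3 -> MISS (open row3); precharges=4
Acc 9: bank2 row0 -> MISS (open row0); precharges=5
Acc 10: bank2 row2 -> MISS (open row2); precharges=6
Acc 11: bank0 row4 -> MISS (open row4); precharges=7
Acc 12: bank2 row0 -> MISS (open row0); precharges=8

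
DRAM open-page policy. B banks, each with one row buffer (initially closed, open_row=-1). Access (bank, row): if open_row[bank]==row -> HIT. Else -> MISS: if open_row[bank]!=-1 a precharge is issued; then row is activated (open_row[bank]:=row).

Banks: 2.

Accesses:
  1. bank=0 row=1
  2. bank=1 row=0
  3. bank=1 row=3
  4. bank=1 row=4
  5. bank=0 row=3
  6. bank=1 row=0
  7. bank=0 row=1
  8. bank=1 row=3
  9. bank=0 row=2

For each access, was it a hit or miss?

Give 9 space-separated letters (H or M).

Answer: M M M M M M M M M

Derivation:
Acc 1: bank0 row1 -> MISS (open row1); precharges=0
Acc 2: bank1 row0 -> MISS (open row0); precharges=0
Acc 3: bank1 row3 -> MISS (open row3); precharges=1
Acc 4: bank1 row4 -> MISS (open row4); precharges=2
Acc 5: bank0 row3 -> MISS (open row3); precharges=3
Acc 6: bank1 row0 -> MISS (open row0); precharges=4
Acc 7: bank0 row1 -> MISS (open row1); precharges=5
Acc 8: bank1 row3 -> MISS (open row3); precharges=6
Acc 9: bank0 row2 -> MISS (open row2); precharges=7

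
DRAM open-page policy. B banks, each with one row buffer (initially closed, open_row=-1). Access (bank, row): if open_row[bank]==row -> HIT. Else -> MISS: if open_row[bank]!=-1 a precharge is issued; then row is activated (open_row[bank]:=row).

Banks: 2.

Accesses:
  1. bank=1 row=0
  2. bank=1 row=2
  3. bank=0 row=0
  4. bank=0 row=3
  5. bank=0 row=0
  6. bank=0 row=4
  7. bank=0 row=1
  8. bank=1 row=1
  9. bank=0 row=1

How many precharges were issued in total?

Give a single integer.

Acc 1: bank1 row0 -> MISS (open row0); precharges=0
Acc 2: bank1 row2 -> MISS (open row2); precharges=1
Acc 3: bank0 row0 -> MISS (open row0); precharges=1
Acc 4: bank0 row3 -> MISS (open row3); precharges=2
Acc 5: bank0 row0 -> MISS (open row0); precharges=3
Acc 6: bank0 row4 -> MISS (open row4); precharges=4
Acc 7: bank0 row1 -> MISS (open row1); precharges=5
Acc 8: bank1 row1 -> MISS (open row1); precharges=6
Acc 9: bank0 row1 -> HIT

Answer: 6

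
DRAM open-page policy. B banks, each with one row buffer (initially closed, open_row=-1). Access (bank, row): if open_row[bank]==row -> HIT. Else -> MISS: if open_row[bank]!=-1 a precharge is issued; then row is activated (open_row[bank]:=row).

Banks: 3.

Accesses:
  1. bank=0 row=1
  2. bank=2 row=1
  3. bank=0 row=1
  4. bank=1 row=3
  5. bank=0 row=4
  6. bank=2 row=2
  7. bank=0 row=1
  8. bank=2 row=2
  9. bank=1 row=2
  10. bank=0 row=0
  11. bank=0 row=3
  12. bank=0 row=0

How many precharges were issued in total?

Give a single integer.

Acc 1: bank0 row1 -> MISS (open row1); precharges=0
Acc 2: bank2 row1 -> MISS (open row1); precharges=0
Acc 3: bank0 row1 -> HIT
Acc 4: bank1 row3 -> MISS (open row3); precharges=0
Acc 5: bank0 row4 -> MISS (open row4); precharges=1
Acc 6: bank2 row2 -> MISS (open row2); precharges=2
Acc 7: bank0 row1 -> MISS (open row1); precharges=3
Acc 8: bank2 row2 -> HIT
Acc 9: bank1 row2 -> MISS (open row2); precharges=4
Acc 10: bank0 row0 -> MISS (open row0); precharges=5
Acc 11: bank0 row3 -> MISS (open row3); precharges=6
Acc 12: bank0 row0 -> MISS (open row0); precharges=7

Answer: 7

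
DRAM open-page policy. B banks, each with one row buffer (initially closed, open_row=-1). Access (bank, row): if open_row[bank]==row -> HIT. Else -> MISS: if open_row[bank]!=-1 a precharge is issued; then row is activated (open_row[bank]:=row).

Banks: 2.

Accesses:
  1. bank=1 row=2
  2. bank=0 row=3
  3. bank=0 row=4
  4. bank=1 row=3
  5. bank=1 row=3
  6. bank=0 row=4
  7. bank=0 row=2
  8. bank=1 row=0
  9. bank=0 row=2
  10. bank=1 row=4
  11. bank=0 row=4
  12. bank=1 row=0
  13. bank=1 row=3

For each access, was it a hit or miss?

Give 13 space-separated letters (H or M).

Answer: M M M M H H M M H M M M M

Derivation:
Acc 1: bank1 row2 -> MISS (open row2); precharges=0
Acc 2: bank0 row3 -> MISS (open row3); precharges=0
Acc 3: bank0 row4 -> MISS (open row4); precharges=1
Acc 4: bank1 row3 -> MISS (open row3); precharges=2
Acc 5: bank1 row3 -> HIT
Acc 6: bank0 row4 -> HIT
Acc 7: bank0 row2 -> MISS (open row2); precharges=3
Acc 8: bank1 row0 -> MISS (open row0); precharges=4
Acc 9: bank0 row2 -> HIT
Acc 10: bank1 row4 -> MISS (open row4); precharges=5
Acc 11: bank0 row4 -> MISS (open row4); precharges=6
Acc 12: bank1 row0 -> MISS (open row0); precharges=7
Acc 13: bank1 row3 -> MISS (open row3); precharges=8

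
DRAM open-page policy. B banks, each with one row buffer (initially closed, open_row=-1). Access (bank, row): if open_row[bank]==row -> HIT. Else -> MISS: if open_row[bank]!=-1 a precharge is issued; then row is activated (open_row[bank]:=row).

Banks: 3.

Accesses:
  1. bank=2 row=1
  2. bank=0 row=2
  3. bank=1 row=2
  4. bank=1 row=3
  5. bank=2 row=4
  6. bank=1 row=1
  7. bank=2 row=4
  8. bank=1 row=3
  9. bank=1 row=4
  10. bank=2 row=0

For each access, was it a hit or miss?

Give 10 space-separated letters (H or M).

Acc 1: bank2 row1 -> MISS (open row1); precharges=0
Acc 2: bank0 row2 -> MISS (open row2); precharges=0
Acc 3: bank1 row2 -> MISS (open row2); precharges=0
Acc 4: bank1 row3 -> MISS (open row3); precharges=1
Acc 5: bank2 row4 -> MISS (open row4); precharges=2
Acc 6: bank1 row1 -> MISS (open row1); precharges=3
Acc 7: bank2 row4 -> HIT
Acc 8: bank1 row3 -> MISS (open row3); precharges=4
Acc 9: bank1 row4 -> MISS (open row4); precharges=5
Acc 10: bank2 row0 -> MISS (open row0); precharges=6

Answer: M M M M M M H M M M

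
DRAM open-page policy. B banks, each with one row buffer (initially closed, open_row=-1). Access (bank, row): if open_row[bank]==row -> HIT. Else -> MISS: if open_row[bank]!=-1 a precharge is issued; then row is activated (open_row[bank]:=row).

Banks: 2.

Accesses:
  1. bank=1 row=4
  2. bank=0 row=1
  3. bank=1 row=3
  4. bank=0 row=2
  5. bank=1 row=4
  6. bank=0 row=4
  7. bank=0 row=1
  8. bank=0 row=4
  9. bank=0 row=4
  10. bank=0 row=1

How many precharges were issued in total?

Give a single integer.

Answer: 7

Derivation:
Acc 1: bank1 row4 -> MISS (open row4); precharges=0
Acc 2: bank0 row1 -> MISS (open row1); precharges=0
Acc 3: bank1 row3 -> MISS (open row3); precharges=1
Acc 4: bank0 row2 -> MISS (open row2); precharges=2
Acc 5: bank1 row4 -> MISS (open row4); precharges=3
Acc 6: bank0 row4 -> MISS (open row4); precharges=4
Acc 7: bank0 row1 -> MISS (open row1); precharges=5
Acc 8: bank0 row4 -> MISS (open row4); precharges=6
Acc 9: bank0 row4 -> HIT
Acc 10: bank0 row1 -> MISS (open row1); precharges=7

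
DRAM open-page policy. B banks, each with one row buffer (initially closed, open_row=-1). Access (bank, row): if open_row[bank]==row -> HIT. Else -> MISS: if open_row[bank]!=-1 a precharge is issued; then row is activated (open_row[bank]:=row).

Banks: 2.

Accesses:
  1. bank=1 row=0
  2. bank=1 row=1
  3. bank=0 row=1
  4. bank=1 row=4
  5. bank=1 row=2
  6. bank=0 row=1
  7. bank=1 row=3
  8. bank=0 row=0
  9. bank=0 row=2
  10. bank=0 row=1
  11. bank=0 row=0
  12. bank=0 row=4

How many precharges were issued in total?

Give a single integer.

Acc 1: bank1 row0 -> MISS (open row0); precharges=0
Acc 2: bank1 row1 -> MISS (open row1); precharges=1
Acc 3: bank0 row1 -> MISS (open row1); precharges=1
Acc 4: bank1 row4 -> MISS (open row4); precharges=2
Acc 5: bank1 row2 -> MISS (open row2); precharges=3
Acc 6: bank0 row1 -> HIT
Acc 7: bank1 row3 -> MISS (open row3); precharges=4
Acc 8: bank0 row0 -> MISS (open row0); precharges=5
Acc 9: bank0 row2 -> MISS (open row2); precharges=6
Acc 10: bank0 row1 -> MISS (open row1); precharges=7
Acc 11: bank0 row0 -> MISS (open row0); precharges=8
Acc 12: bank0 row4 -> MISS (open row4); precharges=9

Answer: 9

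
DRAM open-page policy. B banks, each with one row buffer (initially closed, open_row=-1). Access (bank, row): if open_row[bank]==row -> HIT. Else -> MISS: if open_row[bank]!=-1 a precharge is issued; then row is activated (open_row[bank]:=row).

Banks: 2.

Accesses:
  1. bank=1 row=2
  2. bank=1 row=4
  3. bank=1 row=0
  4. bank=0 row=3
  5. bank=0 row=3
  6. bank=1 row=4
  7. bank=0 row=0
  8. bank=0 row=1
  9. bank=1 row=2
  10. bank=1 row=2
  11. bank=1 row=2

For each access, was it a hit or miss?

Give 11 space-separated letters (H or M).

Answer: M M M M H M M M M H H

Derivation:
Acc 1: bank1 row2 -> MISS (open row2); precharges=0
Acc 2: bank1 row4 -> MISS (open row4); precharges=1
Acc 3: bank1 row0 -> MISS (open row0); precharges=2
Acc 4: bank0 row3 -> MISS (open row3); precharges=2
Acc 5: bank0 row3 -> HIT
Acc 6: bank1 row4 -> MISS (open row4); precharges=3
Acc 7: bank0 row0 -> MISS (open row0); precharges=4
Acc 8: bank0 row1 -> MISS (open row1); precharges=5
Acc 9: bank1 row2 -> MISS (open row2); precharges=6
Acc 10: bank1 row2 -> HIT
Acc 11: bank1 row2 -> HIT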